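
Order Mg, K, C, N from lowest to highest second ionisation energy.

Mg < C < N < K

The second ionization energy removes an electron from the +1 ion. For each element: Mg⁺ still has 1 valence electron; K⁺ is the bare [Ar] core; C⁺ still has 3 valence electrons; N⁺ still has 4 valence electrons.
Core electrons are held far more tightly than valence electrons, so K tops the IE_2 order.
Valence configurations: Mg⁺ [Ne]3s¹, C⁺ [He]2s²2p¹, N⁺ [He]2s²2p².
The numbers (kJ/mol): Mg 1451, K 3052, C 2353, N 2856.
Putting it together, IE_2: Mg < C < N < K.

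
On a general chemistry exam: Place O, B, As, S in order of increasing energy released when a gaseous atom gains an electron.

Adding an electron releases more energy for atoms nearer the top right (short of the noble gases).
These span different periods and groups, so the two trends combine.
As > B: period and group pull opposite ways; the across-period shift dominates (78 vs 27 kJ/mol).
O > As: both effects reinforce here, so O is clearly the higher of the two.
S > O: this pair runs against the simple trend — see the exception note.
Note the exception: S has a higher electron affinity than O, contrary to the simple trend — the compact 2p subshell of O repels the added electron more than S's larger 3p does.
For reference (kJ/mol): B 27, O 141, S 200, As 78.
So from lowest to highest: B < As < O < S.

B < As < O < S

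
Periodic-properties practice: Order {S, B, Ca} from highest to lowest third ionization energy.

Ca > B > S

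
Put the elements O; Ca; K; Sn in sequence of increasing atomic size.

O < Sn < Ca < K

O is in period 2, group 16; K is in period 4, group 1; Ca is in period 4, group 2; Sn is in period 5, group 14.
Across a period the added protons contract the valence shell; down a group each new principal shell makes the atom larger.
Neither a single period nor a single group — weigh both effects.
Sn > O: relative to O, both the across-period and down-group shifts push Sn's atomic radius up.
Ca > Sn: period and group pull opposite ways; the across-period shift dominates (171 vs 140 pm).
K > Ca: both are in period 4; the period trend gives K the larger value.
Tabulated atomic radius (pm): O 63, K 196, Ca 171, Sn 140.
So from smallest to largest: O < Sn < Ca < K.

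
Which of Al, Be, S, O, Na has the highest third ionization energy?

The third ionization energy removes an electron from the +2 ion. For each element: Al²⁺ still has 1 valence electron; Be²⁺ is the bare [He] core; S²⁺ still has 4 valence electrons; O²⁺ still has 4 valence electrons; Na²⁺ is already 1 electron into the core.
Core electrons are held far more tightly than valence electrons, so Na and Be top the IE_3 order.
Valence configurations: Al²⁺ [Ne]3s¹, S²⁺ [Ne]3s²3p², O²⁺ [He]2s²2p².
Tabulated IE_3 (kJ/mol): Al 2745, Be 14849, S 3357, O 5300, Na 6910.
So the third ionization energies run Al < S < O < Na < Be.

Be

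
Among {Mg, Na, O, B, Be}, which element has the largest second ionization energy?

Na

Consider each +1 ion: Mg⁺ still has 1 valence electron; Na⁺ is the bare [Ne] core; O⁺ still has 5 valence electrons; B⁺ still has 2 valence electrons; Be⁺ still has 1 valence electron.
Breaking into a closed-shell core is much more expensive than removing a leftover valence electron — Na has the largest IE_2 here.
Valence configurations: Mg⁺ [Ne]3s¹, O⁺ [He]2s²2p³, B⁺ [He]2s², Be⁺ [He]2s¹.
The numbers (kJ/mol): Mg 1451, Na 4562, O 3388, B 2427, Be 1757.
Hence IE_2: Mg < Be < B < O < Na.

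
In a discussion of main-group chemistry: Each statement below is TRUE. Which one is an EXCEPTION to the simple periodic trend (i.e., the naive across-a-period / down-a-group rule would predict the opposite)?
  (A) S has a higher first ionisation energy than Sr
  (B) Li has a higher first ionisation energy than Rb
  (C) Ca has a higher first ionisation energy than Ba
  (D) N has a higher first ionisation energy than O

The general trend: first ionisation energy increases across a period and decreases down a group.
(A) S (period 3, group 16) vs Sr (period 5, group 2): the stated order agrees with the simple trend.
(B) Li (period 2, group 1) vs Rb (period 5, group 1): the stated order agrees with the simple trend.
(C) Ca (period 4, group 2) vs Ba (period 6, group 2): the stated order agrees with the simple trend.
(D) N (period 2, group 15) vs O (period 2, group 16): the stated order contradicts the simple trend.
The exception is (D): pairing an electron in O's 2p⁴ costs repulsion energy, so O ionizes more easily than half-filled N (2p³).

(D)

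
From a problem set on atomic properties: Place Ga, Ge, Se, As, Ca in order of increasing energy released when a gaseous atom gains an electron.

Ca, Ga, As, Ge, Se

Ca is in period 4, group 2; Ga is in period 4, group 13; Ge is in period 4, group 14; As is in period 4, group 15; Se is in period 4, group 16.
Adding an electron releases more energy for atoms nearer the top right (short of the noble gases).
All lie in period 4; the across-period trend (electron affinity increases left to right) applies, with the exception below.
Note the exception: Ge has a higher electron affinity than As, contrary to the simple trend — adding an electron to As's half-filled 4p³ is unfavourable, so Ge (4p²) has the more exothermic EA.
For reference (kJ/mol): Ca 2, Ga 29, Ge 119, As 78, Se 195.
So from lowest to highest: Ca < Ga < As < Ge < Se.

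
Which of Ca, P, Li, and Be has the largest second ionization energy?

The second ionization energy removes an electron from the +1 ion. For each element: Ca⁺ still has 1 valence electron; P⁺ still has 4 valence electrons; Li⁺ is the bare [He] core; Be⁺ still has 1 valence electron.
Core electrons are held far more tightly than valence electrons, so Li tops the IE_2 order.
Valence configurations: Ca⁺ [Ar]4s¹, P⁺ [Ne]3s²3p², Be⁺ [He]2s¹.
Tabulated IE_2 (kJ/mol): Ca 1145, P 1907, Li 7298, Be 1757.
Putting it together, IE_2: Ca < Be < P < Li.

Li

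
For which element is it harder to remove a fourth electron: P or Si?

The fourth ionization energy removes an electron from the +3 ion. For each element: P³⁺ still has 2 valence electrons; Si³⁺ still has 1 valence electron.
All are still removing valence electrons, so compare the +3 ions as you would atoms: IE_4 generally rises across a period (higher Z_eff) and falls down a group (larger shell), subject to the usual subshell exceptions.
Valence configurations: P³⁺ [Ne]3s², Si³⁺ [Ne]3s¹.
The numbers (kJ/mol): P 4964, Si 4356.
Overall IE_4 order: Si < P.

P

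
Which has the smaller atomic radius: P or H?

H is in period 1, group 1; P is in period 3, group 15.
Atomic radius shrinks across a period as nuclear charge pulls the same shell inward, and grows down a group as new shells are added.
Neither a single period nor a single group — weigh both effects.
P > H: period and group pull opposite ways; the down-group shift dominates (111 vs 32 pm).
Tabulated atomic radius (pm): H 32, P 111.
So H has the smaller atomic radius (H < P).

H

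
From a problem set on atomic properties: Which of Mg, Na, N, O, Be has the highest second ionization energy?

After 1 electron has been removed, what remains? Mg⁺ still has 1 valence electron; Na⁺ is the bare [Ne] core; N⁺ still has 4 valence electrons; O⁺ still has 5 valence electrons; Be⁺ still has 1 valence electron.
Breaking into a closed-shell core is much more expensive than removing a leftover valence electron — Na has the largest IE_2 here.
Valence configurations: Mg⁺ [Ne]3s¹, N⁺ [He]2s²2p², O⁺ [He]2s²2p³, Be⁺ [He]2s¹.
The numbers (kJ/mol): Mg 1451, Na 4562, N 2856, O 3388, Be 1757.
Putting it together, IE_2: Mg < Be < N < O < Na.

Na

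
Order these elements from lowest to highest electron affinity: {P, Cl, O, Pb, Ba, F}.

O is in period 2, group 16; F is in period 2, group 17; P is in period 3, group 15; Cl is in period 3, group 17; Ba is in period 6, group 2; Pb is in period 6, group 14.
Atoms with high Z_eff and room in the valence shell (especially the halogens) have the most exothermic electron affinities.
These span different periods and groups, so the two trends combine.
Pb > Ba: Pb lies to the right of Ba in period 6, so the across-period effect alone puts Pb higher.
P > Pb: both effects reinforce here, so P is clearly the higher of the two.
O > P: relative to P, both the across-period and down-group shifts push O's electron affinity up.
F > O: F lies to the right of O in period 2, so the across-period effect alone puts F higher.
Cl > F: this pair runs against the simple trend — see the exception note.
Note the exception: Cl has a higher electron affinity than F, contrary to the simple trend — F's small 2p subshell makes the incoming electron feel strong e⁻–e⁻ repulsion, so Cl actually releases more energy on gaining an electron.
For reference (kJ/mol): O 141, F 328, P 72, Cl 349, Ba 14, Pb 35.
So from lowest to highest: Ba < Pb < P < O < F < Cl.

Ba < Pb < P < O < F < Cl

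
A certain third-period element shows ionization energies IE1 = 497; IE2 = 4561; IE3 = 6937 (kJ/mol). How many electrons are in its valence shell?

1

Look for the largest jump between consecutive ionization energies: IE2/IE1 ≈ 9.2, far larger than any earlier ratio.
That jump marks the point where a core electron is being removed. So the atom has 1 valence electron.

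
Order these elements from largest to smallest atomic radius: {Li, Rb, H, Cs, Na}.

Moving right in a period, electrons are added to the same shell under a stronger nuclear pull, so atoms get smaller; moving down, a new shell is opened and atoms get larger.
All are in group 1, so atomic radius increases down the group.
So from largest to smallest: Cs > Rb > Na > Li > H.

Cs > Rb > Na > Li > H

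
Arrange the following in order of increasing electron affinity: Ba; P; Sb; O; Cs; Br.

Ba < Cs < P < Sb < O < Br

O is in period 2, group 16; P is in period 3, group 15; Br is in period 4, group 17; Sb is in period 5, group 15; Cs is in period 6, group 1; Ba is in period 6, group 2.
EA tends to increase across a period and decrease down a group, though the pattern is less regular than for IE or radius.
Neither a single period nor a single group — weigh both effects.
Cs > Ba: this pair runs against the simple trend — see the exception note.
P > Cs: relative to Cs, both the across-period and down-group shifts push P's electron affinity up.
Sb > P: this pair runs against the simple trend — see the exception note.
O > Sb: both effects reinforce here, so O is clearly the higher of the two.
Br > O: the two effects oppose for this pair; the across-period effect wins (325 vs 141 kJ/mol).
Note the exception: Cs has a higher electron affinity than Ba, contrary to the simple trend — adding an electron to Ba (ns²) has to open a new, higher-energy np subshell, which is unfavourable.
Note the exception: Sb has a higher electron affinity than P, contrary to the simple trend — both are half-filled np³, but the pairing/repulsion penalty for the added electron shrinks as the p orbitals become larger and more diffuse down the group, and for Sb that outweighs the weaker nuclear attraction.
Approximate values (kJ/mol): O 141, P 72, Br 325, Sb 103, Cs 46, Ba 14.
So from lowest to highest: Ba < Cs < P < Sb < O < Br.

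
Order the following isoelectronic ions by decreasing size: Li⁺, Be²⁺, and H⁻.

All of these have 2 electrons, so size is governed by nuclear charge alone: the more protons, the stronger the pull on the same electron cloud, and the smaller the ion.
Nuclear charges: Be²⁺ (Z=4), Li⁺ (Z=3), H⁻ (Z=1).
Largest to smallest: H⁻ > Li⁺ > Be²⁺.

H⁻, Li⁺, Be²⁺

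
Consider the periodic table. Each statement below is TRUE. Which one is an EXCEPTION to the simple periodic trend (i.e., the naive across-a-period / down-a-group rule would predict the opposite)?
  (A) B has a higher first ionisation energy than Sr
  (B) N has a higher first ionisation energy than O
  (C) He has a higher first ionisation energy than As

(B)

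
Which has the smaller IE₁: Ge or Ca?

Ca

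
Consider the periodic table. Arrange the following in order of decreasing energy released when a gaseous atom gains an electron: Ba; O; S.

S, O, Ba

Adding an electron releases more energy for atoms nearer the top right (short of the noble gases).
Here both period and group differ, so the two effects have to be weighed against each other.
O > Ba: both effects reinforce here, so O is clearly the higher of the two.
S > O: this pair runs against the simple trend — see the exception note.
Note the exception: S has a higher electron affinity than O, contrary to the simple trend — the compact 2p subshell of O repels the added electron more than S's larger 3p does.
Approximate values (kJ/mol): O 141, S 200, Ba 14.
So from highest to lowest: S > O > Ba.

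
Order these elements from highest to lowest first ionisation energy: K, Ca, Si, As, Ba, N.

N, As, Si, Ca, Ba, K

N is in period 2, group 15; Si is in period 3, group 14; K is in period 4, group 1; Ca is in period 4, group 2; As is in period 4, group 15; Ba is in period 6, group 2.
Across a period the outer electron is held more tightly (higher IE₁); down a group it sits in a higher shell, more shielded, and comes off more easily.
Here both period and group differ, so the two effects have to be weighed against each other.
Ba > K: period and group pull opposite ways; the across-period shift dominates (503 vs 419 kJ/mol).
Ca > Ba: they share group 2; the group trend gives Ca the larger value.
Si > Ca: relative to Ca, both the across-period and down-group shifts push Si's first ionization energy up.
As > Si: period and group pull opposite ways; the across-period shift dominates (947 vs 786 kJ/mol).
N > As: N sits above As in group 15, so the down-group effect alone puts N higher.
Tabulated first ionization energy (kJ/mol): N 1402, Si 786, K 419, Ca 590, As 947, Ba 503.
So from highest to lowest: N > As > Si > Ca > Ba > K.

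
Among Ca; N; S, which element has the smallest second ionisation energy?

Ca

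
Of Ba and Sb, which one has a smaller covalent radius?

Sb

Atomic radius shrinks across a period as nuclear charge pulls the same shell inward, and grows down a group as new shells are added.
Neither a single period nor a single group — weigh both effects.
Ba > Sb: relative to Sb, both the across-period and down-group shifts push Ba's atomic radius up.
Approximate values (pm): Sb 140, Ba 196.
So Sb has the smaller covalent radius (Sb < Ba).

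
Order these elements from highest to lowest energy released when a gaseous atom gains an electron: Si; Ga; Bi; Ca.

EA tends to increase across a period and decrease down a group, though the pattern is less regular than for IE or radius.
These span different periods and groups, so the two trends combine.
Ga > Ca: Ga lies to the right of Ca in period 4, so the across-period effect alone puts Ga higher.
Bi > Ga: period and group pull opposite ways; the across-period shift dominates (91 vs 29 kJ/mol).
Si > Bi: the two effects oppose for this pair; the down-group effect wins (134 vs 91 kJ/mol).
For reference (kJ/mol): Si 134, Ca 2, Ga 29, Bi 91.
So from highest to lowest: Si > Bi > Ga > Ca.

Si > Bi > Ga > Ca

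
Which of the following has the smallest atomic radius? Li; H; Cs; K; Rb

H is in period 1, group 1; Li is in period 2, group 1; K is in period 4, group 1; Rb is in period 5, group 1; Cs is in period 6, group 1.
Atomic radius shrinks across a period as nuclear charge pulls the same shell inward, and grows down a group as new shells are added.
All are in group 1, so atomic radius increases down the group.
The smallest atomic radius among these belongs to H.

H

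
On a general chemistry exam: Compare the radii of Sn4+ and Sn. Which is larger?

Forming Sn4+ removes 4 electrons from Sn. Fewer electrons for the same nuclear charge means less shielding and a higher Z_eff on the remaining electrons.
A cation is smaller than its parent atom: Sn4+ < Sn.

Sn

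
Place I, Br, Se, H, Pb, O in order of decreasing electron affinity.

Br > I > Se > O > H > Pb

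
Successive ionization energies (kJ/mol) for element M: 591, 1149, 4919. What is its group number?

Group 2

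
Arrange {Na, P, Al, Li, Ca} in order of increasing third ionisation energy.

IE_3 is the cost of taking one more electron from the +2 cation: Na²⁺ is already 1 electron into the core; P²⁺ still has 3 valence electrons; Al²⁺ still has 1 valence electron; Li²⁺ is already 1 electron into the core; Ca²⁺ is the bare [Ar] core.
Pulling an electron out of a noble-gas core costs far more than removing a remaining valence electron, so Ca, Na and Li sit at the high end of IE_3.
Valence configurations: P²⁺ [Ne]3s²3p¹, Al²⁺ [Ne]3s¹.
Approximate IE_3 values (kJ/mol): Na 6910, P 2914, Al 2745, Li 11815, Ca 4912.
So the third ionization energies run Al < P < Ca < Na < Li.

Al < P < Ca < Na < Li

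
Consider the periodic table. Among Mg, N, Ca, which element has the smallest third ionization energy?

N

Consider each +2 ion: Mg²⁺ is the bare [Ne] core; N²⁺ still has 3 valence electrons; Ca²⁺ is the bare [Ar] core.
Core electrons are held far more tightly than valence electrons, so Ca and Mg top the IE_3 order.
Tabulated IE_3 (kJ/mol): Mg 7733, N 4578, Ca 4912.
Overall IE_3 order: N < Ca < Mg.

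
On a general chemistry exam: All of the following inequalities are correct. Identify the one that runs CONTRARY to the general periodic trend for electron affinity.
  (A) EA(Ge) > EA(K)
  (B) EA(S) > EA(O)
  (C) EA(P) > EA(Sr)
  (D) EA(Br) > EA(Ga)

The general trend: electron affinity increases across a period and decreases down a group.
(A) Ge (period 4, group 14) vs K (period 4, group 1): the stated order agrees with the simple trend.
(B) S (period 3, group 16) vs O (period 2, group 16): the stated order contradicts the simple trend.
(C) P (period 3, group 15) vs Sr (period 5, group 2): the stated order agrees with the simple trend.
(D) Br (period 4, group 17) vs Ga (period 4, group 13): the stated order agrees with the simple trend.
The exception is (B): the compact 2p subshell of O repels the added electron more than S's larger 3p does.

(B)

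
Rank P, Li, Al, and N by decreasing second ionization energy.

Consider each +1 ion: P⁺ still has 4 valence electrons; Li⁺ is the bare [He] core; Al⁺ still has 2 valence electrons; N⁺ still has 4 valence electrons.
Pulling an electron out of a noble-gas core costs far more than removing a remaining valence electron, so Li sits at the high end of IE_2.
Valence configurations: P⁺ [Ne]3s²3p², Al⁺ [Ne]3s², N⁺ [He]2s²2p².
Tabulated IE_2 (kJ/mol): P 1907, Li 7298, Al 1817, N 2856.
So the second ionization energies run Al < P < N < Li.

Li, N, P, Al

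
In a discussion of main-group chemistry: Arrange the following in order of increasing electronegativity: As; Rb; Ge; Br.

Ge is in period 4, group 14; As is in period 4, group 15; Br is in period 4, group 17; Rb is in period 5, group 1.
Atoms toward the upper right of the periodic table pull bonding electrons most strongly.
Here both period and group differ, so the two effects have to be weighed against each other.
Ge > Rb: relative to Rb, both the across-period and down-group shifts push Ge's electronegativity up.
As > Ge: both are in period 4; the period trend gives As the larger value.
Br > As: Br lies to the right of As in period 4, so the across-period effect alone puts Br higher.
Approximate values (Pauling): Ge 2.01, As 2.18, Br 2.96, Rb 0.82.
So from lowest to highest: Rb < Ge < As < Br.

Rb, Ge, As, Br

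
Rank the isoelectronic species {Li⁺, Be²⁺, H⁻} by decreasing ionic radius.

H⁻ > Li⁺ > Be²⁺

All of these have 2 electrons, so size is governed by nuclear charge alone: the more protons, the stronger the pull on the same electron cloud, and the smaller the ion.
Nuclear charges: Be²⁺ (Z=4), Li⁺ (Z=3), H⁻ (Z=1).
Largest to smallest: H⁻ > Li⁺ > Be²⁺.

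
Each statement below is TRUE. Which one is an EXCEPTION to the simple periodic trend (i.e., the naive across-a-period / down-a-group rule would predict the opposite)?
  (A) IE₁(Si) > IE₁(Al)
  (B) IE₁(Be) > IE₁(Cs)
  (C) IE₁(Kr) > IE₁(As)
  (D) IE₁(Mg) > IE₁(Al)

(D)

The general trend: first ionisation energy increases across a period and decreases down a group.
(A) Si (period 3, group 14) vs Al (period 3, group 13): the stated order agrees with the simple trend.
(B) Be (period 2, group 2) vs Cs (period 6, group 1): the stated order agrees with the simple trend.
(C) Kr (period 4, group 18) vs As (period 4, group 15): the stated order agrees with the simple trend.
(D) Mg (period 3, group 2) vs Al (period 3, group 13): the stated order contradicts the simple trend.
The exception is (D): Al's single 3p electron is easier to remove than one from Mg's filled 3s².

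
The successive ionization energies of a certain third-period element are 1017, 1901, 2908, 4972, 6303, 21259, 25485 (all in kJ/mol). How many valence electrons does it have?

5

Look for the largest jump between consecutive ionization energies: IE6/IE5 ≈ 3.4, far larger than any earlier ratio.
That jump marks the point where a core electron is being removed. So the atom has 5 valence electrons.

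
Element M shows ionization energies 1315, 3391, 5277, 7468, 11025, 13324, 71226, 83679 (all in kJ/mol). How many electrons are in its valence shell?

6

Look for the largest jump between consecutive ionization energies: IE7/IE6 ≈ 5.3, far larger than any earlier ratio.
That jump marks the point where a core electron is being removed. So the atom has 6 valence electrons.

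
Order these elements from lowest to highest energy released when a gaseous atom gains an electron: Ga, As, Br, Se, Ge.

Ga < As < Ge < Se < Br

Adding an electron releases more energy for atoms nearer the top right (short of the noble gases).
All lie in period 4; the across-period trend (electron affinity increases left to right) applies, with the exception below.
Note the exception: Ge has a higher electron affinity than As, contrary to the simple trend — adding an electron to As's half-filled 4p³ is unfavourable, so Ge (4p²) has the more exothermic EA.
Tabulated electron affinity (kJ/mol): Ga 29, Ge 119, As 78, Se 195, Br 325.
So from lowest to highest: Ga < As < Ge < Se < Br.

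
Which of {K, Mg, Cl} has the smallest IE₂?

After 1 electron has been removed, what remains? K⁺ is the bare [Ar] core; Mg⁺ still has 1 valence electron; Cl⁺ still has 6 valence electrons.
Breaking into a closed-shell core is much more expensive than removing a leftover valence electron — K has the largest IE_2 here.
Valence configurations: Mg⁺ [Ne]3s¹, Cl⁺ [Ne]3s²3p⁴.
The numbers (kJ/mol): K 3052, Mg 1451, Cl 2298.
So the second ionization energies run Mg < Cl < K.

Mg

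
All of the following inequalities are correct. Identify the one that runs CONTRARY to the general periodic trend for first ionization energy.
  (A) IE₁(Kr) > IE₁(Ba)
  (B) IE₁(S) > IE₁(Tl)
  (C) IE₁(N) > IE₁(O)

(C)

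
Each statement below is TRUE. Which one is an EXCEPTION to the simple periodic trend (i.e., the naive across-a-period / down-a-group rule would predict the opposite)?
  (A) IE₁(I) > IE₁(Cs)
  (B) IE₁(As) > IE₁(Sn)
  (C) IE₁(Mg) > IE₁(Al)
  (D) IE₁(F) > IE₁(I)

The general trend: first ionisation energy increases across a period and decreases down a group.
(A) I (period 5, group 17) vs Cs (period 6, group 1): the stated order agrees with the simple trend.
(B) As (period 4, group 15) vs Sn (period 5, group 14): the stated order agrees with the simple trend.
(C) Mg (period 3, group 2) vs Al (period 3, group 13): the stated order contradicts the simple trend.
(D) F (period 2, group 17) vs I (period 5, group 17): the stated order agrees with the simple trend.
The exception is (C): Al's single 3p electron is easier to remove than one from Mg's filled 3s².

(C)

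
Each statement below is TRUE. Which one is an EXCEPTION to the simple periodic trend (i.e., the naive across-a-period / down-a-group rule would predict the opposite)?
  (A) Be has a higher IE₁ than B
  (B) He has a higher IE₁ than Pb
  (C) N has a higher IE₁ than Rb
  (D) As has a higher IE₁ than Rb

(A)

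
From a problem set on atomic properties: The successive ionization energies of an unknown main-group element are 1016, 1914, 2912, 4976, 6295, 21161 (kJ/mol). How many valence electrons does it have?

5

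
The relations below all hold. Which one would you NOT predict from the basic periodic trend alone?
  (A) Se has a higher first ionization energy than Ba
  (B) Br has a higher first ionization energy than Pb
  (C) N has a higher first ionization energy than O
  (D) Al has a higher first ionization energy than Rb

The general trend: first ionization energy increases across a period and decreases down a group.
(A) Se (period 4, group 16) vs Ba (period 6, group 2): the stated order agrees with the simple trend.
(B) Br (period 4, group 17) vs Pb (period 6, group 14): the stated order agrees with the simple trend.
(C) N (period 2, group 15) vs O (period 2, group 16): the stated order contradicts the simple trend.
(D) Al (period 3, group 13) vs Rb (period 5, group 1): the stated order agrees with the simple trend.
The exception is (C): pairing an electron in O's 2p⁴ costs repulsion energy, so O ionizes more easily than half-filled N (2p³).

(C)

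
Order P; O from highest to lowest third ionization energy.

O > P

Consider each +2 ion: P²⁺ still has 3 valence electrons; O²⁺ still has 4 valence electrons.
All are still removing valence electrons, so compare the +2 ions as you would atoms: IE_3 generally rises across a period (higher Z_eff) and falls down a group (larger shell), subject to the usual subshell exceptions.
Valence configurations: P²⁺ [Ne]3s²3p¹, O²⁺ [He]2s²2p².
Tabulated IE_3 (kJ/mol): P 2914, O 5300.
Putting it together, IE_3: P < O.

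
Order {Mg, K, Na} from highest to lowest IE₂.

The second ionization energy removes an electron from the +1 ion. For each element: Mg⁺ still has 1 valence electron; K⁺ is the bare [Ar] core; Na⁺ is the bare [Ne] core.
Breaking into a closed-shell core is much more expensive than removing a leftover valence electron — K and Na have the largest IE_2 here.
Approximate IE_2 values (kJ/mol): Mg 1451, K 3052, Na 4562.
Putting it together, IE_2: Mg < K < Na.

Na, K, Mg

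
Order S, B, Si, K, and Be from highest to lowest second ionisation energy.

Consider each +1 ion: S⁺ still has 5 valence electrons; B⁺ still has 2 valence electrons; Si⁺ still has 3 valence electrons; K⁺ is the bare [Ar] core; Be⁺ still has 1 valence electron.
Pulling an electron out of a noble-gas core costs far more than removing a remaining valence electron, so K sits at the high end of IE_2.
Valence configurations: S⁺ [Ne]3s²3p³, B⁺ [He]2s², Si⁺ [Ne]3s²3p¹, Be⁺ [He]2s¹.
Tabulated IE_2 (kJ/mol): S 2252, B 2427, Si 1577, K 3052, Be 1757.
So the second ionization energies run Si < Be < S < B < K.

K > B > S > Be > Si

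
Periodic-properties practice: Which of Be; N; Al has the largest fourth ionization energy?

Be

IE_4 is the cost of taking one more electron from the +3 cation: Be³⁺ is already 1 electron into the core; N³⁺ still has 2 valence electrons; Al³⁺ is the bare [Ne] core.
Pulling an electron out of a noble-gas core costs far more than removing a remaining valence electron, so Al and Be sit at the high end of IE_4.
Approximate IE_4 values (kJ/mol): Be 21007, N 7475, Al 11577.
So the fourth ionization energies run N < Al < Be.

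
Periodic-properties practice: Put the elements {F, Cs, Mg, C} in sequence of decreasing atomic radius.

Cs > Mg > C > F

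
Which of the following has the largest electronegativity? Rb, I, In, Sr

I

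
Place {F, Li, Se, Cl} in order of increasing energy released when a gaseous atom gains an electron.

Li is in period 2, group 1; F is in period 2, group 17; Cl is in period 3, group 17; Se is in period 4, group 16.
EA tends to increase across a period and decrease down a group, though the pattern is less regular than for IE or radius.
These span different periods and groups, so the two trends combine.
Se > Li: the two effects oppose for this pair; the across-period effect wins (195 vs 60 kJ/mol).
F > Se: both effects reinforce here, so F is clearly the higher of the two.
Cl > F: this pair runs against the simple trend — see the exception note.
Note the exception: Cl has a higher electron affinity than F, contrary to the simple trend — F's small 2p subshell makes the incoming electron feel strong e⁻–e⁻ repulsion, so Cl actually releases more energy on gaining an electron.
For reference (kJ/mol): Li 60, F 328, Cl 349, Se 195.
So from lowest to highest: Li < Se < F < Cl.

Li, Se, F, Cl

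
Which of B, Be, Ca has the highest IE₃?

Consider each +2 ion: B²⁺ still has 1 valence electron; Be²⁺ is the bare [He] core; Ca²⁺ is the bare [Ar] core.
Pulling an electron out of a noble-gas core costs far more than removing a remaining valence electron, so Ca and Be sit at the high end of IE_3.
Tabulated IE_3 (kJ/mol): B 3660, Be 14849, Ca 4912.
So the third ionization energies run B < Ca < Be.

Be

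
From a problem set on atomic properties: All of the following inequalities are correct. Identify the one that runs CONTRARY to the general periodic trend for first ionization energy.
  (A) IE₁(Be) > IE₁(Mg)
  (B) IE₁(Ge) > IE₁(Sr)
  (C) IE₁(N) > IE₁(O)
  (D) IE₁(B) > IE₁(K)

(C)

The general trend: first ionization energy increases across a period and decreases down a group.
(A) Be (period 2, group 2) vs Mg (period 3, group 2): the stated order agrees with the simple trend.
(B) Ge (period 4, group 14) vs Sr (period 5, group 2): the stated order agrees with the simple trend.
(C) N (period 2, group 15) vs O (period 2, group 16): the stated order contradicts the simple trend.
(D) B (period 2, group 13) vs K (period 4, group 1): the stated order agrees with the simple trend.
The exception is (C): pairing an electron in O's 2p⁴ costs repulsion energy, so O ionizes more easily than half-filled N (2p³).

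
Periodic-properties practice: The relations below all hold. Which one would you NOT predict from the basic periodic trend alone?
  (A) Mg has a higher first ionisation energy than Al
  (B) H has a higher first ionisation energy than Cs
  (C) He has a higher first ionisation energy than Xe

The general trend: first ionisation energy increases across a period and decreases down a group.
(A) Mg (period 3, group 2) vs Al (period 3, group 13): the stated order contradicts the simple trend.
(B) H (period 1, group 1) vs Cs (period 6, group 1): the stated order agrees with the simple trend.
(C) He (period 1, group 18) vs Xe (period 5, group 18): the stated order agrees with the simple trend.
The exception is (A): Al's single 3p electron is easier to remove than one from Mg's filled 3s².

(A)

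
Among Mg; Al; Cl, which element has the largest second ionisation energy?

Consider each +1 ion: Mg⁺ still has 1 valence electron; Al⁺ still has 2 valence electrons; Cl⁺ still has 6 valence electrons.
All are still removing valence electrons, so compare the +1 ions as you would atoms: IE_2 generally rises across a period (higher Z_eff) and falls down a group (larger shell), subject to the usual subshell exceptions.
Valence configurations: Mg⁺ [Ne]3s¹, Al⁺ [Ne]3s², Cl⁺ [Ne]3s²3p⁴.
Approximate IE_2 values (kJ/mol): Mg 1451, Al 1817, Cl 2298.
Hence IE_2: Mg < Al < Cl.

Cl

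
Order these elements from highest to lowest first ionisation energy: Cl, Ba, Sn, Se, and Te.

Cl is in period 3, group 17; Se is in period 4, group 16; Sn is in period 5, group 14; Te is in period 5, group 16; Ba is in period 6, group 2.
Across a period the outer electron is held more tightly (higher IE₁); down a group it sits in a higher shell, more shielded, and comes off more easily.
These span different periods and groups, so the two trends combine.
Sn > Ba: relative to Ba, both the across-period and down-group shifts push Sn's first ionization energy up.
Te > Sn: both are in period 5; the period trend gives Te the larger value.
Se > Te: Se sits above Te in group 16, so the down-group effect alone puts Se higher.
Cl > Se: relative to Se, both the across-period and down-group shifts push Cl's first ionization energy up.
For reference (kJ/mol): Cl 1251, Se 941, Sn 709, Te 869, Ba 503.
So from highest to lowest: Cl > Se > Te > Sn > Ba.

Cl, Se, Te, Sn, Ba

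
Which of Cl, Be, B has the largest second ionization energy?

The second ionization energy removes an electron from the +1 ion. For each element: Cl⁺ still has 6 valence electrons; Be⁺ still has 1 valence electron; B⁺ still has 2 valence electrons.
All are still removing valence electrons, so compare the +1 ions as you would atoms: IE_2 generally rises across a period (higher Z_eff) and falls down a group (larger shell), subject to the usual subshell exceptions.
Valence configurations: Cl⁺ [Ne]3s²3p⁴, Be⁺ [He]2s¹, B⁺ [He]2s².
The numbers (kJ/mol): Cl 2298, Be 1757, B 2427.
Hence IE_2: Be < Cl < B.

B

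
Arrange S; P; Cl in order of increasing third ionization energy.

The third ionization energy removes an electron from the +2 ion. For each element: S²⁺ still has 4 valence electrons; P²⁺ still has 3 valence electrons; Cl²⁺ still has 5 valence electrons.
All are still removing valence electrons, so compare the +2 ions as you would atoms: IE_3 generally rises across a period (higher Z_eff) and falls down a group (larger shell), subject to the usual subshell exceptions.
Valence configurations: S²⁺ [Ne]3s²3p², P²⁺ [Ne]3s²3p¹, Cl²⁺ [Ne]3s²3p³.
The numbers (kJ/mol): S 3357, P 2914, Cl 3822.
So the third ionization energies run P < S < Cl.

P, S, Cl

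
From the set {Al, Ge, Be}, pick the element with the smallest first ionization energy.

Al

IE₁ increases left→right with effective nuclear charge and decreases top→bottom as the valence shell moves farther out.
These sit on a diagonal, where the across-period and down-group effects partly cancel.
Ge > Al: period and group pull opposite ways; the across-period shift dominates (762 vs 578 kJ/mol).
Be > Ge: period and group pull opposite ways; the down-group shift dominates (900 vs 762 kJ/mol).
Tabulated first ionization energy (kJ/mol): Be 900, Al 578, Ge 762.
The smallest first ionization energy among these belongs to Al.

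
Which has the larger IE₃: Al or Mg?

Mg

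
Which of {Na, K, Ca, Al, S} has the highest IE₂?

Na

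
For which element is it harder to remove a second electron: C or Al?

C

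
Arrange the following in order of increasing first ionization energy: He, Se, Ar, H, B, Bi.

Bi < B < Se < H < Ar < He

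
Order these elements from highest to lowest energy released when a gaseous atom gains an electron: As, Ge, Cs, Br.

Ge is in period 4, group 14; As is in period 4, group 15; Br is in period 4, group 17; Cs is in period 6, group 1.
EA tends to increase across a period and decrease down a group, though the pattern is less regular than for IE or radius.
These span different periods and groups, so the two trends combine.
As > Cs: both effects reinforce here, so As is clearly the higher of the two.
Ge > As: this pair runs against the simple trend — see the exception note.
Br > Ge: both are in period 4; the period trend gives Br the larger value.
Note the exception: Ge has a higher electron affinity than As, contrary to the simple trend — adding an electron to As's half-filled 4p³ is unfavourable, so Ge (4p²) has the more exothermic EA.
Tabulated electron affinity (kJ/mol): Ge 119, As 78, Br 325, Cs 46.
So from highest to lowest: Br > Ge > As > Cs.

Br > Ge > As > Cs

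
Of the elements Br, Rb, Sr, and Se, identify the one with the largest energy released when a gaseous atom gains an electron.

Br

Se is in period 4, group 16; Br is in period 4, group 17; Rb is in period 5, group 1; Sr is in period 5, group 2.
Electron affinity generally becomes more exothermic across a period toward the halogens and less exothermic down a group.
Neither a single period nor a single group — weigh both effects.
Rb > Sr: this pair runs against the simple trend — see the exception note.
Se > Rb: relative to Rb, both the across-period and down-group shifts push Se's electron affinity up.
Br > Se: both are in period 4; the period trend gives Br the larger value.
Note the exception: Rb has a higher electron affinity than Sr, contrary to the simple trend — adding an electron to Sr (ns²) has to open a new, higher-energy np subshell, which is unfavourable.
Approximate values (kJ/mol): Se 195, Br 325, Rb 47, Sr 5.
The largest energy released when a gaseous atom gains an electron among these belongs to Br.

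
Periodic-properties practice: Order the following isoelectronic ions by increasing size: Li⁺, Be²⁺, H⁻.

Be²⁺ < Li⁺ < H⁻

All of these have 2 electrons, so size is governed by nuclear charge alone: the more protons, the stronger the pull on the same electron cloud, and the smaller the ion.
Nuclear charges: Be²⁺ (Z=4), Li⁺ (Z=3), H⁻ (Z=1).
Smallest to largest: Be²⁺ < Li⁺ < H⁻.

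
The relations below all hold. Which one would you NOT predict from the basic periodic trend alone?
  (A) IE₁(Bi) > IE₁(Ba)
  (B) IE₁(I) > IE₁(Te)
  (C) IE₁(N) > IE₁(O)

(C)

The general trend: first ionisation energy increases across a period and decreases down a group.
(A) Bi (period 6, group 15) vs Ba (period 6, group 2): the stated order agrees with the simple trend.
(B) I (period 5, group 17) vs Te (period 5, group 16): the stated order agrees with the simple trend.
(C) N (period 2, group 15) vs O (period 2, group 16): the stated order contradicts the simple trend.
The exception is (C): pairing an electron in O's 2p⁴ costs repulsion energy, so O ionizes more easily than half-filled N (2p³).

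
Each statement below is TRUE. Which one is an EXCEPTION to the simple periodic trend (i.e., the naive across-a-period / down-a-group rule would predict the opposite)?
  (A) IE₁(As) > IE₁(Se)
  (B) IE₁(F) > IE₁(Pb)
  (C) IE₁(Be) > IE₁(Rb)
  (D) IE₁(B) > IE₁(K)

(A)

The general trend: IE₁ increases across a period and decreases down a group.
(A) As (period 4, group 15) vs Se (period 4, group 16): the stated order contradicts the simple trend.
(B) F (period 2, group 17) vs Pb (period 6, group 14): the stated order agrees with the simple trend.
(C) Be (period 2, group 2) vs Rb (period 5, group 1): the stated order agrees with the simple trend.
(D) B (period 2, group 13) vs K (period 4, group 1): the stated order agrees with the simple trend.
The exception is (A): Se (4p⁴) ionizes more easily than half-filled As (4p³).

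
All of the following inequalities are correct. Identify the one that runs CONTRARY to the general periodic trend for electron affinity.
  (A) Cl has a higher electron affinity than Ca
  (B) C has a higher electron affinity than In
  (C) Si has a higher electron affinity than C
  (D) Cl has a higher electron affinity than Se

The general trend: electron affinity increases across a period and decreases down a group.
(A) Cl (period 3, group 17) vs Ca (period 4, group 2): the stated order agrees with the simple trend.
(B) C (period 2, group 14) vs In (period 5, group 13): the stated order agrees with the simple trend.
(C) Si (period 3, group 14) vs C (period 2, group 14): the stated order contradicts the simple trend.
(D) Cl (period 3, group 17) vs Se (period 4, group 16): the stated order agrees with the simple trend.
The exception is (C): Si's larger, more diffuse 3p orbitals accept an added electron slightly more readily than C's compact 2p.

(C)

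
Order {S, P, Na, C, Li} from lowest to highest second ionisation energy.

P < S < C < Na < Li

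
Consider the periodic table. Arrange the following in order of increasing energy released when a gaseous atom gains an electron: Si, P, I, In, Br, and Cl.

In < P < Si < I < Br < Cl

Si is in period 3, group 14; P is in period 3, group 15; Cl is in period 3, group 17; Br is in period 4, group 17; In is in period 5, group 13; I is in period 5, group 17.
EA tends to increase across a period and decrease down a group, though the pattern is less regular than for IE or radius.
Neither a single period nor a single group — weigh both effects.
P > In: both effects reinforce here, so P is clearly the higher of the two.
Si > P: this pair runs against the simple trend — see the exception note.
I > Si: period and group pull opposite ways; the across-period shift dominates (295 vs 134 kJ/mol).
Br > I: they share group 17; the group trend gives Br the larger value.
Cl > Br: Cl sits above Br in group 17, so the down-group effect alone puts Cl higher.
Note the exception: Si has a higher electron affinity than P, contrary to the simple trend — adding an electron to P's half-filled 3p³ is unfavourable, so Si (3p²) has the more exothermic EA.
Approximate values (kJ/mol): Si 134, P 72, Cl 349, Br 325, In 29, I 295.
So from lowest to highest: In < P < Si < I < Br < Cl.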